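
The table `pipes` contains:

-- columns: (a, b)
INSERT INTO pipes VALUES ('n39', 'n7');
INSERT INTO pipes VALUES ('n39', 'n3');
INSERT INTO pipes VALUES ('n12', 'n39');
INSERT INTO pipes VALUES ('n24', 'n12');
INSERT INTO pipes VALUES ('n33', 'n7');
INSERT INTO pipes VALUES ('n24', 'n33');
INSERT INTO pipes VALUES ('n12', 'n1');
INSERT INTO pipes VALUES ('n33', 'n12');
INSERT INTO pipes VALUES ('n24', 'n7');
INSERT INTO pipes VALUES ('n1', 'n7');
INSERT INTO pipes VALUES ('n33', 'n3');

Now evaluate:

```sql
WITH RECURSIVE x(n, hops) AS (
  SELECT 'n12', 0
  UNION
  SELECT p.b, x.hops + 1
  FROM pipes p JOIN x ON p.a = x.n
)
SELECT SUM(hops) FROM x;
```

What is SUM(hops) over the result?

6

Base: (n12, hops=0).
Iteration 1: edges from {n12} -> (n1, hops=1), (n39, hops=1).
Iteration 2: edges from {n1,n39} -> (n3, hops=2), (n7, hops=2). [UNION drops 1 duplicate row(s)]
Iteration 3: no outgoing edges from {n3,n7}; recursion stops.
SUM(hops) = 0 + 1 + 1 + 2 + 2 = 6.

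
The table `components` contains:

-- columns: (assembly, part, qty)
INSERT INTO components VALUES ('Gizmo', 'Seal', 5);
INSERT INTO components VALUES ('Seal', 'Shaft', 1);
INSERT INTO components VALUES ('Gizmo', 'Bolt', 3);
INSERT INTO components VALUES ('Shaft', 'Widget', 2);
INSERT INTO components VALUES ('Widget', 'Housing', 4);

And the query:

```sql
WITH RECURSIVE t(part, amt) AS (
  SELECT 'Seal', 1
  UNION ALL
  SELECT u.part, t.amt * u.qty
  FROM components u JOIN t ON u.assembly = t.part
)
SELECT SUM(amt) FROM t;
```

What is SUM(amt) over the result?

Base: (Seal, amt=1).
Iteration 1: components of {Seal} -> Shaft = 1*1 = 1.
Iteration 2: components of {Shaft} -> Widget = 1*2 = 2.
Iteration 3: components of {Widget} -> Housing = 2*4 = 8.
Iteration 4: no further components; recursion stops.
SUM(amt) = 1 + 1 + 2 + 8 = 12.

12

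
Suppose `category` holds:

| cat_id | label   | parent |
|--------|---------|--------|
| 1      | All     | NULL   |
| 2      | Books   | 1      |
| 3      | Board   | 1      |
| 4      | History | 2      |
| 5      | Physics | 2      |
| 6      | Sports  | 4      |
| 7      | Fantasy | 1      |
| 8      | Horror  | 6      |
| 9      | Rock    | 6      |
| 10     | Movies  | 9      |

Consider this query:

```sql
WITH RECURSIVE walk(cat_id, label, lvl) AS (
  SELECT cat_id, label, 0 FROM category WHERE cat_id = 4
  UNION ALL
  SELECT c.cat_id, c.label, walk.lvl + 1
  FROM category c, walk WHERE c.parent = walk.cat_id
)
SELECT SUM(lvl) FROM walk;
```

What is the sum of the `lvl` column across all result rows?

Base: cat_id=4 (History) at lvl 0.
Iteration 1: rows with parent in {4} -> Sports (id 6, lvl 1).
Iteration 2: rows with parent in {6} -> Horror (id 8, lvl 2), Rock (id 9, lvl 2).
Iteration 3: rows with parent in {8,9} -> Movies (id 10, lvl 3).
Iteration 4: no rows with parent in {10}; recursion stops.
SUM(lvl) = 0 + 1 + 2 + 2 + 3 = 8.

8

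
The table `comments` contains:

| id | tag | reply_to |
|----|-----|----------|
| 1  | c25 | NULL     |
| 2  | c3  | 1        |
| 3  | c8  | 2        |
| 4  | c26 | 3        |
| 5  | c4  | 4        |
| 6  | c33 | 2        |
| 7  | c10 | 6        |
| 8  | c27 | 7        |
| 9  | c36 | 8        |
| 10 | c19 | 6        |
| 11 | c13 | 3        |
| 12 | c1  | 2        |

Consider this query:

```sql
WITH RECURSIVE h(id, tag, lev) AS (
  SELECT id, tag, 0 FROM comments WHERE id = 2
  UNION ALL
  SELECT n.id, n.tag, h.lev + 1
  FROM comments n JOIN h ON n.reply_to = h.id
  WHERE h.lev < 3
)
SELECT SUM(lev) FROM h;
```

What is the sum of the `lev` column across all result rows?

Base: id=2 (c3) at lev 0.
Iteration 1: rows with reply_to in {2} -> c8 (id 3, lev 1), c33 (id 6, lev 1), c1 (id 12, lev 1).
Iteration 2: rows with reply_to in {3,6,12} -> c26 (id 4, lev 2), c10 (id 7, lev 2), c19 (id 10, lev 2), c13 (id 11, lev 2).
Iteration 3: rows with reply_to in {4,7,10,11} -> c4 (id 5, lev 3), c27 (id 8, lev 3).
Iteration 4: lev < 3 fails for all current rows; recursion stops.
SUM(lev) = 0 + 1 + 1 + 1 + 2 + 2 + 2 + 2 + 3 + 3 = 17.

17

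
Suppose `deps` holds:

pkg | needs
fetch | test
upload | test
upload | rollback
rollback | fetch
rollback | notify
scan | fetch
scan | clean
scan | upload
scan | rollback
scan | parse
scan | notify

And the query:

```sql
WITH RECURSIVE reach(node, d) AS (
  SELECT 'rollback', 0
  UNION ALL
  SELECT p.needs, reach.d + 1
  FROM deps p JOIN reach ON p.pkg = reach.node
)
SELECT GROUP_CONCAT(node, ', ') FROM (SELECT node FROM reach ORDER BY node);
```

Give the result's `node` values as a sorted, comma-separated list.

fetch, notify, rollback, test

Base: (rollback, d=0).
Iteration 1: edges from {rollback} -> (fetch, d=1), (notify, d=1).
Iteration 2: edges from {fetch,notify} -> (test, d=2).
Iteration 3: no outgoing edges from {test}; recursion stops.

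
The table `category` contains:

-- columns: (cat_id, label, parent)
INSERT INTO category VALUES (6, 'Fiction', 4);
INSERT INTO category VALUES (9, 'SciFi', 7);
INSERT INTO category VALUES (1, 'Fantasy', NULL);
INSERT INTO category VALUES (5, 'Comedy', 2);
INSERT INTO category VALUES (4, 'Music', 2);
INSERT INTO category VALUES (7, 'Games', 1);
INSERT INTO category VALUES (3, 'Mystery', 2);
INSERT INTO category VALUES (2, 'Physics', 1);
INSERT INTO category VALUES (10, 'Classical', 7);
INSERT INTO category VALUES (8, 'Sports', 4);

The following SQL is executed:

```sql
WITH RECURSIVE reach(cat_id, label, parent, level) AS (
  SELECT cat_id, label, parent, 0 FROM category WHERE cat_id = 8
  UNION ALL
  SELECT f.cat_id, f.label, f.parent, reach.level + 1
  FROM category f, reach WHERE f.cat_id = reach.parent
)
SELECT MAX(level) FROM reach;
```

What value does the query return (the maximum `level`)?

Base: cat_id=8 (Sports), parent=4, level 0.
Iteration 1: join on cat_id=4 -> Music (id 4, parent=2, level 1).
Iteration 2: join on cat_id=2 -> Physics (id 2, parent=1, level 2).
Iteration 3: join on cat_id=1 -> Fantasy (id 1, parent=NULL, level 3).
Iteration 4: parent is NULL; no match; recursion stops.
level values: 0, 1, 2, 3; the maximum is 3.

3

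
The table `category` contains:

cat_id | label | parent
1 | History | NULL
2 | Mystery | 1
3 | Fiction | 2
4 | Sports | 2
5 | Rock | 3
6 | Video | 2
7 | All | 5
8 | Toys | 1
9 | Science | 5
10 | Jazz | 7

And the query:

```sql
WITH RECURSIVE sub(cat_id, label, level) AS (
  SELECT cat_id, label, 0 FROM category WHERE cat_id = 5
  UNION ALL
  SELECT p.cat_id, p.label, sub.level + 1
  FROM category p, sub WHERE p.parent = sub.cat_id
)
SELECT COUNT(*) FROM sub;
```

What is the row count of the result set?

4

Base: cat_id=5 (Rock) at level 0.
Iteration 1: rows with parent in {5} -> All (id 7, level 1), Science (id 9, level 1).
Iteration 2: rows with parent in {7,9} -> Jazz (id 10, level 2).
Iteration 3: no rows with parent in {10}; recursion stops.
Total rows emitted: 4.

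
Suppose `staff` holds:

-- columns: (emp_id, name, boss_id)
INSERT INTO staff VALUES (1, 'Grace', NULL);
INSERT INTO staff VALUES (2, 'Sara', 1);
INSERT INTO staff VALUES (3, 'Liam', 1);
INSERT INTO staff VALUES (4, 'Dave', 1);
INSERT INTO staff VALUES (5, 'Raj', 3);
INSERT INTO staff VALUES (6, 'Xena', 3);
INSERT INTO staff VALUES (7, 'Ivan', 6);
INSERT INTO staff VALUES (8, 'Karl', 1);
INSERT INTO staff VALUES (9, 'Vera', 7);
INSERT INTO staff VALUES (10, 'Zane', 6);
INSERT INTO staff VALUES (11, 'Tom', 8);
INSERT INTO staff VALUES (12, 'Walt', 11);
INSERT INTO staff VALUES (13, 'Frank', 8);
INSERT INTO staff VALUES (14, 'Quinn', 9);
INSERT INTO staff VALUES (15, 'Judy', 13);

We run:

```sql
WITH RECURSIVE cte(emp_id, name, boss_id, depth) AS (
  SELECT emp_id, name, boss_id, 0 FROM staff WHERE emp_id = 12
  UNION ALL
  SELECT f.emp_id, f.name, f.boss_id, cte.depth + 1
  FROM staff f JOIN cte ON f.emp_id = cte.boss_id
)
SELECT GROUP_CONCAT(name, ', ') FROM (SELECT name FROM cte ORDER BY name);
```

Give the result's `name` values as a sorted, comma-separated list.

Base: emp_id=12 (Walt), boss_id=11, depth 0.
Iteration 1: join on emp_id=11 -> Tom (id 11, boss_id=8, depth 1).
Iteration 2: join on emp_id=8 -> Karl (id 8, boss_id=1, depth 2).
Iteration 3: join on emp_id=1 -> Grace (id 1, boss_id=NULL, depth 3).
Iteration 4: boss_id is NULL; no match; recursion stops.

Grace, Karl, Tom, Walt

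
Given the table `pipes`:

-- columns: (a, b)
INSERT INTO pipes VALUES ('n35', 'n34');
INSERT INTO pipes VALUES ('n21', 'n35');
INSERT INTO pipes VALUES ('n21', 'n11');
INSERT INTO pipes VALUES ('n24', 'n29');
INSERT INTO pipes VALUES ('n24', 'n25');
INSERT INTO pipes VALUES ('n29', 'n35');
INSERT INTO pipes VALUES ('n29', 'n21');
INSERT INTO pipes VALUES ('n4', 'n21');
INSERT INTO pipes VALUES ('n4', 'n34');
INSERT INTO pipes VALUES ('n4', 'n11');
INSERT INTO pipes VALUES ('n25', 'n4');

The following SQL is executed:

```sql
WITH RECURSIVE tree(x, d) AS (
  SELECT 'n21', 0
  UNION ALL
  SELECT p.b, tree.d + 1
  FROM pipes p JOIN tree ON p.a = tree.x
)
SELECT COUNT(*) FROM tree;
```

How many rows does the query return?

Base: (n21, d=0).
Iteration 1: edges from {n21} -> (n11, d=1), (n35, d=1).
Iteration 2: edges from {n11,n35} -> (n34, d=2).
Iteration 3: no outgoing edges from {n34}; recursion stops.
Total rows emitted: 4.

4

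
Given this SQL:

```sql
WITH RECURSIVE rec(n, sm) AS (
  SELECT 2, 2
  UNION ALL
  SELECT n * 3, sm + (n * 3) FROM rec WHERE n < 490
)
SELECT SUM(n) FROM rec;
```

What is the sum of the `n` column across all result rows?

2186

Base: n=2, sm=2.
Iteration 1: 2 < 490 holds -> n = 2 * 3 = 6, sm = 2 + 6 = 8.
Iteration 2: 6 < 490 holds -> n = 6 * 3 = 18, sm = 8 + 18 = 26.
Iteration 3: 18 < 490 holds -> n = 18 * 3 = 54, sm = 26 + 54 = 80.
Iteration 4: 54 < 490 holds -> n = 54 * 3 = 162, sm = 80 + 162 = 242.
Iteration 5: 162 < 490 holds -> n = 162 * 3 = 486, sm = 242 + 486 = 728.
Iteration 6: 486 < 490 holds -> n = 486 * 3 = 1458, sm = 728 + 1458 = 2186.
Iteration 7: 1458 < 490 fails; recursion stops.
SUM(n) = 2 + 6 + 18 + 54 + 162 + 486 + 1458 = 2186.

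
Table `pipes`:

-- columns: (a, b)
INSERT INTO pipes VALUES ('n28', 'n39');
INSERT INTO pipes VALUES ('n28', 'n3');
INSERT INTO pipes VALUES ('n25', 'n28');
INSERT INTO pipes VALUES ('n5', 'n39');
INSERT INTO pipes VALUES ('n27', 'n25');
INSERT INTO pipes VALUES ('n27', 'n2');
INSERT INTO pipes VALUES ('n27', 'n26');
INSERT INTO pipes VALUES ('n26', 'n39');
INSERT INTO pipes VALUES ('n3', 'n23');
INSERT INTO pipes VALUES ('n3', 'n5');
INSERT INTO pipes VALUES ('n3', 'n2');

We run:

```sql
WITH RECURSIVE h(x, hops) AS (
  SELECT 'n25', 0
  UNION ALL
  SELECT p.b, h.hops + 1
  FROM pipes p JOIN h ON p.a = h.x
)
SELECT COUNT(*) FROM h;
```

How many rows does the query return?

8

Base: (n25, hops=0).
Iteration 1: edges from {n25} -> (n28, hops=1).
Iteration 2: edges from {n28} -> (n3, hops=2), (n39, hops=2).
Iteration 3: edges from {n3,n39} -> (n2, hops=3), (n23, hops=3), (n5, hops=3).
Iteration 4: edges from {n2,n23,n5} -> (n39, hops=4).
Iteration 5: no outgoing edges from {n39}; recursion stops.
Total rows emitted: 8.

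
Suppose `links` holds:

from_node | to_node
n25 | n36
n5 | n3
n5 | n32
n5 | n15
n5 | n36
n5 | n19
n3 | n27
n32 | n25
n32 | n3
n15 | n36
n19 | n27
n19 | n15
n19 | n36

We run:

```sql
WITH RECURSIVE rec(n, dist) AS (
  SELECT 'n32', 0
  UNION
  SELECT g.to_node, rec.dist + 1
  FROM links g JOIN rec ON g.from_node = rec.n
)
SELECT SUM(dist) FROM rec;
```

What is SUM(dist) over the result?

Base: (n32, dist=0).
Iteration 1: edges from {n32} -> (n25, dist=1), (n3, dist=1).
Iteration 2: edges from {n25,n3} -> (n27, dist=2), (n36, dist=2).
Iteration 3: no outgoing edges from {n27,n36}; recursion stops.
SUM(dist) = 0 + 1 + 1 + 2 + 2 = 6.

6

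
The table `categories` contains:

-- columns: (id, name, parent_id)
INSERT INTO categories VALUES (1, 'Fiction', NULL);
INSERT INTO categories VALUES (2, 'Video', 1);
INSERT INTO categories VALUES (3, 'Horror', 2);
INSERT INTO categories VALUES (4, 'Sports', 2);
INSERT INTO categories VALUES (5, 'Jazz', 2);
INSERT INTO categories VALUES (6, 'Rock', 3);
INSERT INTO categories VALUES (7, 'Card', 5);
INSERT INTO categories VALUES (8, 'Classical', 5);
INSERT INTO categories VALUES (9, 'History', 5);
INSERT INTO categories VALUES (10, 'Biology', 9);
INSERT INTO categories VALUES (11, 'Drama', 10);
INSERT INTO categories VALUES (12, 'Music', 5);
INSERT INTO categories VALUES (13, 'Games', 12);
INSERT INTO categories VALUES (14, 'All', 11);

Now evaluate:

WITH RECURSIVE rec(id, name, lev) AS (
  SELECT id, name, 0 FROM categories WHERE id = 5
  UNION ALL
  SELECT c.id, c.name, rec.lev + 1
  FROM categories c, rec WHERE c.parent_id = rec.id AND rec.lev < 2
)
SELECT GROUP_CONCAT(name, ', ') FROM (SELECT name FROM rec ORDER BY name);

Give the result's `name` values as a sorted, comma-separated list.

Biology, Card, Classical, Games, History, Jazz, Music

Base: id=5 (Jazz) at lev 0.
Iteration 1: rows with parent_id in {5} -> Card (id 7, lev 1), Classical (id 8, lev 1), History (id 9, lev 1), Music (id 12, lev 1).
Iteration 2: rows with parent_id in {7,8,9,12} -> Biology (id 10, lev 2), Games (id 13, lev 2).
Iteration 3: lev < 2 fails for all current rows; recursion stops.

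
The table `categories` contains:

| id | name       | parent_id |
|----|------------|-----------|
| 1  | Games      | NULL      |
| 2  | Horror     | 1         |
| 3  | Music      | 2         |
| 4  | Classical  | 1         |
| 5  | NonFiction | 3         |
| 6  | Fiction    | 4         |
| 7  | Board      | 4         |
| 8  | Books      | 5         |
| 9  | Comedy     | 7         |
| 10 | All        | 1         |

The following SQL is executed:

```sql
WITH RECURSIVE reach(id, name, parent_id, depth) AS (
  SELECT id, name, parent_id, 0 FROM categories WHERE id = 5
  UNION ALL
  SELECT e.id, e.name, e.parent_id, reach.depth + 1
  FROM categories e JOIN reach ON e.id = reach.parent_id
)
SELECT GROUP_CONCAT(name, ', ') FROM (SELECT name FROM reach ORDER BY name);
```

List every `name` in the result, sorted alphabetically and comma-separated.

Base: id=5 (NonFiction), parent_id=3, depth 0.
Iteration 1: join on id=3 -> Music (id 3, parent_id=2, depth 1).
Iteration 2: join on id=2 -> Horror (id 2, parent_id=1, depth 2).
Iteration 3: join on id=1 -> Games (id 1, parent_id=NULL, depth 3).
Iteration 4: parent_id is NULL; no match; recursion stops.

Games, Horror, Music, NonFiction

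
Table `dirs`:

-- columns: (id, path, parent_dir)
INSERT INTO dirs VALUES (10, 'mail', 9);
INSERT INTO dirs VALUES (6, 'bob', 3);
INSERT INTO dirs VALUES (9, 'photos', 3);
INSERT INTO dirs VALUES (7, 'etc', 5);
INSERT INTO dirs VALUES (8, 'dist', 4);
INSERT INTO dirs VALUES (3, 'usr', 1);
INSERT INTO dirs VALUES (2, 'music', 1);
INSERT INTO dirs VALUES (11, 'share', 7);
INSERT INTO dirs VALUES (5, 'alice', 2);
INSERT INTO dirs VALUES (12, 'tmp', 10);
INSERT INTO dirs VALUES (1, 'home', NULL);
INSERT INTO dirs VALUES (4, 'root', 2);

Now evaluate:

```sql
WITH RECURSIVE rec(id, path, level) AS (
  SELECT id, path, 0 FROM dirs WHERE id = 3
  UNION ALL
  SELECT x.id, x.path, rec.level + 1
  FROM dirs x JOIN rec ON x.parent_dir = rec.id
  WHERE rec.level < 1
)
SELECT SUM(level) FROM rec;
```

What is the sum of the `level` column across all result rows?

2

Base: id=3 (usr) at level 0.
Iteration 1: rows with parent_dir in {3} -> bob (id 6, level 1), photos (id 9, level 1).
Iteration 2: level < 1 fails for all current rows; recursion stops.
SUM(level) = 0 + 1 + 1 = 2.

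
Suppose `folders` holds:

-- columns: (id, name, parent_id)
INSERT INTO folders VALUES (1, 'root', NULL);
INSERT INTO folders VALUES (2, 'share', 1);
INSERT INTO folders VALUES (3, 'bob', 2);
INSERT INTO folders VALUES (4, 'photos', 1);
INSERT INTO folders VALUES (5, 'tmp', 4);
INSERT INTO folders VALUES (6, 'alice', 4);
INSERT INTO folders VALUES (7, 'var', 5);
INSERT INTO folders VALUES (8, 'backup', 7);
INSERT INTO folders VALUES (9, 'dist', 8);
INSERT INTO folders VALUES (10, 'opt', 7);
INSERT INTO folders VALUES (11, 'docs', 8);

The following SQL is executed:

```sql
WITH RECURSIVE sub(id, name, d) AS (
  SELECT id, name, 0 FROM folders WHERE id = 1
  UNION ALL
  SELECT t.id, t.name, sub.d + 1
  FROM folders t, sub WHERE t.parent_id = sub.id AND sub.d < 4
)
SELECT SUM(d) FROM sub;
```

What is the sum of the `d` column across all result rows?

19

Base: id=1 (root) at d 0.
Iteration 1: rows with parent_id in {1} -> share (id 2, d 1), photos (id 4, d 1).
Iteration 2: rows with parent_id in {2,4} -> bob (id 3, d 2), tmp (id 5, d 2), alice (id 6, d 2).
Iteration 3: rows with parent_id in {3,5,6} -> var (id 7, d 3).
Iteration 4: rows with parent_id in {7} -> backup (id 8, d 4), opt (id 10, d 4).
Iteration 5: d < 4 fails for all current rows; recursion stops.
SUM(d) = 0 + 1 + 1 + 2 + 2 + 2 + 3 + 4 + 4 = 19.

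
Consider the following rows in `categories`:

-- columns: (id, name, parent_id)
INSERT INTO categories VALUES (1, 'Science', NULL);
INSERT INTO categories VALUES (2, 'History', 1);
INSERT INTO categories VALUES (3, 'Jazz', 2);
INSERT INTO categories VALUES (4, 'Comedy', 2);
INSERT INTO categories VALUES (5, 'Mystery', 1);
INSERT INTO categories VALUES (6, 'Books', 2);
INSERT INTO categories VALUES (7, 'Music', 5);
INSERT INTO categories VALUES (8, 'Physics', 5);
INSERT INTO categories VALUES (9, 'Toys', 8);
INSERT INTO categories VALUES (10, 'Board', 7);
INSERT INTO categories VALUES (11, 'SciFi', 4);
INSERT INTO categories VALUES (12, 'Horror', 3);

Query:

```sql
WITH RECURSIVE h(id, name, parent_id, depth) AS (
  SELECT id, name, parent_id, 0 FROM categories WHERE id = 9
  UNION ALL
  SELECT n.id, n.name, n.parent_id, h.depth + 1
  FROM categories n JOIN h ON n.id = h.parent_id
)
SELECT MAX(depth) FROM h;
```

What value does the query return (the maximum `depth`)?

Base: id=9 (Toys), parent_id=8, depth 0.
Iteration 1: join on id=8 -> Physics (id 8, parent_id=5, depth 1).
Iteration 2: join on id=5 -> Mystery (id 5, parent_id=1, depth 2).
Iteration 3: join on id=1 -> Science (id 1, parent_id=NULL, depth 3).
Iteration 4: parent_id is NULL; no match; recursion stops.
depth values: 0, 1, 2, 3; the maximum is 3.

3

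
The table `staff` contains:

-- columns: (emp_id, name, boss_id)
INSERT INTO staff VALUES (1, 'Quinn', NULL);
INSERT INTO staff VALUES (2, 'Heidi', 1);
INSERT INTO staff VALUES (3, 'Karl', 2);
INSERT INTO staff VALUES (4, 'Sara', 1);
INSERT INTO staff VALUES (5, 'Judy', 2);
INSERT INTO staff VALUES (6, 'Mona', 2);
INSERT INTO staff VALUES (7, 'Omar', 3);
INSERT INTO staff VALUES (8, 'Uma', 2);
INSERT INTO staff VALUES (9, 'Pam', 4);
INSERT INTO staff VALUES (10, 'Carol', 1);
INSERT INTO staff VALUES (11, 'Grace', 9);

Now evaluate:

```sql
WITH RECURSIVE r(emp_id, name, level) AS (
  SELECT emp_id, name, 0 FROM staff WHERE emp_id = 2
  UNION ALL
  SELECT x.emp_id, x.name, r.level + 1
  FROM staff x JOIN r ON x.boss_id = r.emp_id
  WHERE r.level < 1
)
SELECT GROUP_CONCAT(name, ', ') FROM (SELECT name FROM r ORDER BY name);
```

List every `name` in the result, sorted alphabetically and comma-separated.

Base: emp_id=2 (Heidi) at level 0.
Iteration 1: rows with boss_id in {2} -> Karl (id 3, level 1), Judy (id 5, level 1), Mona (id 6, level 1), Uma (id 8, level 1).
Iteration 2: level < 1 fails for all current rows; recursion stops.

Heidi, Judy, Karl, Mona, Uma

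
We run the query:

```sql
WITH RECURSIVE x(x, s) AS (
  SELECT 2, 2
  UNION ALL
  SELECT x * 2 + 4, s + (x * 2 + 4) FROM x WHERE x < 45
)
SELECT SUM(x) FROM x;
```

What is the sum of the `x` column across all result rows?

Base: x=2, s=2.
Iteration 1: 2 < 45 holds -> x = 2 * 2 + 4 = 8, s = 2 + 8 = 10.
Iteration 2: 8 < 45 holds -> x = 8 * 2 + 4 = 20, s = 10 + 20 = 30.
Iteration 3: 20 < 45 holds -> x = 20 * 2 + 4 = 44, s = 30 + 44 = 74.
Iteration 4: 44 < 45 holds -> x = 44 * 2 + 4 = 92, s = 74 + 92 = 166.
Iteration 5: 92 < 45 fails; recursion stops.
SUM(x) = 2 + 8 + 20 + 44 + 92 = 166.

166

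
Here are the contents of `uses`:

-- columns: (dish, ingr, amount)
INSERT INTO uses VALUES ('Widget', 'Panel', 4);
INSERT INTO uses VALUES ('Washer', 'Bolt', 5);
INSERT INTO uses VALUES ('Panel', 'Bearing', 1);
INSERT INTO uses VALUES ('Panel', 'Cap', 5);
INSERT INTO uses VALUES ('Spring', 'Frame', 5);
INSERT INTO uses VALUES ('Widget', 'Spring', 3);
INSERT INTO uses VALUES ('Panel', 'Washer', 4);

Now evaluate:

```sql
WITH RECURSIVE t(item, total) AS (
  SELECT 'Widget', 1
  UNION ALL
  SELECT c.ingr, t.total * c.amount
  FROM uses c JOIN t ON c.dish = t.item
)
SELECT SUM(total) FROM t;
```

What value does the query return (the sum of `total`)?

Base: (Widget, total=1).
Iteration 1: components of {Widget} -> Panel = 1*4 = 4, Spring = 1*3 = 3.
Iteration 2: components of {Panel,Spring} -> Bearing = 4*1 = 4, Cap = 4*5 = 20, Frame = 3*5 = 15, Washer = 4*4 = 16.
Iteration 3: components of {Bearing,Cap,Frame,Washer} -> Bolt = 16*5 = 80.
Iteration 4: no further components; recursion stops.
SUM(total) = 1 + 3 + 4 + 15 + 16 + 4 + 20 + 80 = 143.

143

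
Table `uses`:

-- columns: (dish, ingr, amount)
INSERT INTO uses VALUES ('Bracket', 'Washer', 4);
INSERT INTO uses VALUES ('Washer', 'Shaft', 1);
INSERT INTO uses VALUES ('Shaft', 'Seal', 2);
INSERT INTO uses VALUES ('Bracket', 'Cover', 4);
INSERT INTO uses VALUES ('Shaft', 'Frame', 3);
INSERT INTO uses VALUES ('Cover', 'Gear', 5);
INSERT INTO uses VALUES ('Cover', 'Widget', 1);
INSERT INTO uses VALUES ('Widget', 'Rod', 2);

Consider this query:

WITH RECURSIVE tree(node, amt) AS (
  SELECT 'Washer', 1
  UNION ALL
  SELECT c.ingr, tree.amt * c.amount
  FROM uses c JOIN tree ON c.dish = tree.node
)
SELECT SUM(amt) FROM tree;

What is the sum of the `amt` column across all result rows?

7

Base: (Washer, amt=1).
Iteration 1: components of {Washer} -> Shaft = 1*1 = 1.
Iteration 2: components of {Shaft} -> Frame = 1*3 = 3, Seal = 1*2 = 2.
Iteration 3: no further components; recursion stops.
SUM(amt) = 1 + 1 + 2 + 3 = 7.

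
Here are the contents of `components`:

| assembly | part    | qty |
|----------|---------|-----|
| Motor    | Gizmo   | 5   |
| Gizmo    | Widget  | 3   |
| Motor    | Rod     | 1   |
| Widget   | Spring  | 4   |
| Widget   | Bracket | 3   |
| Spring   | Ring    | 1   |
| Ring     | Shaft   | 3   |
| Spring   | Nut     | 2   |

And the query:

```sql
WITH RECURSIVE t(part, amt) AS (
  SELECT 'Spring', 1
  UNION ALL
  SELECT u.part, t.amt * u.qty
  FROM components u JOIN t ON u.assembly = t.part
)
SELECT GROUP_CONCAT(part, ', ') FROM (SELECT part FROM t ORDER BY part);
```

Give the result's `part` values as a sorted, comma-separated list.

Nut, Ring, Shaft, Spring

Base: (Spring, amt=1).
Iteration 1: components of {Spring} -> Nut = 1*2 = 2, Ring = 1*1 = 1.
Iteration 2: components of {Nut,Ring} -> Shaft = 1*3 = 3.
Iteration 3: no further components; recursion stops.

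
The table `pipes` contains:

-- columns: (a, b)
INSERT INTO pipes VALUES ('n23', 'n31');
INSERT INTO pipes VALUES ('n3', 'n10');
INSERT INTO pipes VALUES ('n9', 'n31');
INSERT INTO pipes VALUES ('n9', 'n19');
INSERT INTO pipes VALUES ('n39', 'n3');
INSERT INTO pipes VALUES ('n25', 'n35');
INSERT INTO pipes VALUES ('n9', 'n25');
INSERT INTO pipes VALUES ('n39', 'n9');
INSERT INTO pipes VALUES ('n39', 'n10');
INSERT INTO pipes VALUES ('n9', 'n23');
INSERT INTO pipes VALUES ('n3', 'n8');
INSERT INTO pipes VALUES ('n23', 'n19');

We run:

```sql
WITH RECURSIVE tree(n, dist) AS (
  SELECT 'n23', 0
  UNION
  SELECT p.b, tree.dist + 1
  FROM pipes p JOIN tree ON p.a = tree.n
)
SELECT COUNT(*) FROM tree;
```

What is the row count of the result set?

3

Base: (n23, dist=0).
Iteration 1: edges from {n23} -> (n19, dist=1), (n31, dist=1).
Iteration 2: no outgoing edges from {n19,n31}; recursion stops.
Total rows emitted: 3.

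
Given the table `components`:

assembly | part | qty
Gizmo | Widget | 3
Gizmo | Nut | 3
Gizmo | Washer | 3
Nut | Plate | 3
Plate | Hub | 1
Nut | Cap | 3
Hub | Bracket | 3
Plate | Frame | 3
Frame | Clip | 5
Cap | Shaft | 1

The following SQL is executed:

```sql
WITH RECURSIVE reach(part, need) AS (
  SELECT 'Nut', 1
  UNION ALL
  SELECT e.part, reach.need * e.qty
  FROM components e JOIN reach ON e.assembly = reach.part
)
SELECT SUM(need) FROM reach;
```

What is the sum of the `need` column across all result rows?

76

Base: (Nut, need=1).
Iteration 1: components of {Nut} -> Cap = 1*3 = 3, Plate = 1*3 = 3.
Iteration 2: components of {Cap,Plate} -> Frame = 3*3 = 9, Hub = 3*1 = 3, Shaft = 3*1 = 3.
Iteration 3: components of {Frame,Hub,Shaft} -> Bracket = 3*3 = 9, Clip = 9*5 = 45.
Iteration 4: no further components; recursion stops.
SUM(need) = 1 + 3 + 3 + 3 + 9 + 3 + 9 + 45 = 76.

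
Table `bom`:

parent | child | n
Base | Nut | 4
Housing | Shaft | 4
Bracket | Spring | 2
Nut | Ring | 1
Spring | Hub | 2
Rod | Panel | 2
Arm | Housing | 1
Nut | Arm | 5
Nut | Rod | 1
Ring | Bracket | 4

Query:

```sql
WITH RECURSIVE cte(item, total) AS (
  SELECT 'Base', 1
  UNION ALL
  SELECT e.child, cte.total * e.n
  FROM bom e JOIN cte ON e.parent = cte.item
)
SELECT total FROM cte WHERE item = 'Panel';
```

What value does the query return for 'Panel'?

Base: (Base, total=1).
Iteration 1: components of {Base} -> Nut = 1*4 = 4.
Iteration 2: components of {Nut} -> Arm = 4*5 = 20, Ring = 4*1 = 4, Rod = 4*1 = 4.
Iteration 3: components of {Arm,Ring,Rod} -> Bracket = 4*4 = 16, Housing = 20*1 = 20, Panel = 4*2 = 8.
Iteration 4: components of {Bracket,Housing,Panel} -> Shaft = 20*4 = 80, Spring = 16*2 = 32.
Iteration 5: components of {Shaft,Spring} -> Hub = 32*2 = 64.
Iteration 6: no further components; recursion stops.

8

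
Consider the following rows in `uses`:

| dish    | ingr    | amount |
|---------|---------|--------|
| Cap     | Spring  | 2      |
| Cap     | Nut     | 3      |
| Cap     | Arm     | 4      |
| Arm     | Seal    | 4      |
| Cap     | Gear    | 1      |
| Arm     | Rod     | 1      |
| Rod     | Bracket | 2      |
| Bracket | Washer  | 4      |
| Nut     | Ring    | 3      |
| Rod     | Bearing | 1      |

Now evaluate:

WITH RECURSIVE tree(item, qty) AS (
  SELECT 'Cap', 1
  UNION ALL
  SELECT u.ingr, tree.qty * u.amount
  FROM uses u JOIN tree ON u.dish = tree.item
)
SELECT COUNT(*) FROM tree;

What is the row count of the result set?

11

Base: (Cap, qty=1).
Iteration 1: components of {Cap} -> Arm = 1*4 = 4, Gear = 1*1 = 1, Nut = 1*3 = 3, Spring = 1*2 = 2.
Iteration 2: components of {Arm,Gear,Nut,Spring} -> Ring = 3*3 = 9, Rod = 4*1 = 4, Seal = 4*4 = 16.
Iteration 3: components of {Ring,Rod,Seal} -> Bearing = 4*1 = 4, Bracket = 4*2 = 8.
Iteration 4: components of {Bearing,Bracket} -> Washer = 8*4 = 32.
Iteration 5: no further components; recursion stops.
Total rows emitted: 11.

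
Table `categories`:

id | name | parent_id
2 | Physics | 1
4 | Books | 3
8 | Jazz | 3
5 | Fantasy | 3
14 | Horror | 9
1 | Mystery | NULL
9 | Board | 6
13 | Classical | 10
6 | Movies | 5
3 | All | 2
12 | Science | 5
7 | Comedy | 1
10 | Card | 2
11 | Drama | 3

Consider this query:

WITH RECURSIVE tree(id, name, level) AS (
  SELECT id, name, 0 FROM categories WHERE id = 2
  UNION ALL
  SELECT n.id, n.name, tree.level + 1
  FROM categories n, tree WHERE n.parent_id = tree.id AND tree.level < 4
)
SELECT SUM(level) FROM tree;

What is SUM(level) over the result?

22

Base: id=2 (Physics) at level 0.
Iteration 1: rows with parent_id in {2} -> All (id 3, level 1), Card (id 10, level 1).
Iteration 2: rows with parent_id in {3,10} -> Books (id 4, level 2), Fantasy (id 5, level 2), Jazz (id 8, level 2), Drama (id 11, level 2), Classical (id 13, level 2).
Iteration 3: rows with parent_id in {4,5,8,11,13} -> Movies (id 6, level 3), Science (id 12, level 3).
Iteration 4: rows with parent_id in {6,12} -> Board (id 9, level 4).
Iteration 5: level < 4 fails for all current rows; recursion stops.
SUM(level) = 0 + 1 + 1 + 2 + 2 + 2 + 2 + 2 + 3 + 3 + 4 = 22.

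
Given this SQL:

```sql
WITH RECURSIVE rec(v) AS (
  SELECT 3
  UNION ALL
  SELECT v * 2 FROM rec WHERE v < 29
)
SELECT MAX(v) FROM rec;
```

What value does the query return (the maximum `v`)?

48

Base: v=3.
Iteration 1: 3 < 29 holds -> v = 3 * 2 = 6.
Iteration 2: 6 < 29 holds -> v = 6 * 2 = 12.
Iteration 3: 12 < 29 holds -> v = 12 * 2 = 24.
Iteration 4: 24 < 29 holds -> v = 24 * 2 = 48.
Iteration 5: 48 < 29 fails; recursion stops.
v values: 3, 6, 12, 24, 48; the maximum is 48.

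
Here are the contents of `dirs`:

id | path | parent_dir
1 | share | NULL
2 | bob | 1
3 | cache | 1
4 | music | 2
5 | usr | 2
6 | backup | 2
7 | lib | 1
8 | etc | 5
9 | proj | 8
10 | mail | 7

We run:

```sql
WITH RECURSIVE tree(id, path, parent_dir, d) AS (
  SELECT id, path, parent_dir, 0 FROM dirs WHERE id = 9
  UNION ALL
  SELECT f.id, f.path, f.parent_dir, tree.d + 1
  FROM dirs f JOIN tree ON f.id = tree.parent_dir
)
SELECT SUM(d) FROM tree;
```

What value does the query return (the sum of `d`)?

Base: id=9 (proj), parent_dir=8, d 0.
Iteration 1: join on id=8 -> etc (id 8, parent_dir=5, d 1).
Iteration 2: join on id=5 -> usr (id 5, parent_dir=2, d 2).
Iteration 3: join on id=2 -> bob (id 2, parent_dir=1, d 3).
Iteration 4: join on id=1 -> share (id 1, parent_dir=NULL, d 4).
Iteration 5: parent_dir is NULL; no match; recursion stops.
SUM(d) = 0 + 1 + 2 + 3 + 4 = 10.

10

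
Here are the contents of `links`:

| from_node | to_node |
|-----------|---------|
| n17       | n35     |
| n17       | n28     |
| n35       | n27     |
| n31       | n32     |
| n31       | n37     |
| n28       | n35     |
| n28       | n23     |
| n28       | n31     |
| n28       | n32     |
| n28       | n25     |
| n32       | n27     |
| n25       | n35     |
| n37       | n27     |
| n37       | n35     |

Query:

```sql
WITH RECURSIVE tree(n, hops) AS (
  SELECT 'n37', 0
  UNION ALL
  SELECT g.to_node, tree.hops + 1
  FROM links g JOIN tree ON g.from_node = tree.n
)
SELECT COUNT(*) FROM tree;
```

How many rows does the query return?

Base: (n37, hops=0).
Iteration 1: edges from {n37} -> (n27, hops=1), (n35, hops=1).
Iteration 2: edges from {n27,n35} -> (n27, hops=2).
Iteration 3: no outgoing edges from {n27}; recursion stops.
Total rows emitted: 4.

4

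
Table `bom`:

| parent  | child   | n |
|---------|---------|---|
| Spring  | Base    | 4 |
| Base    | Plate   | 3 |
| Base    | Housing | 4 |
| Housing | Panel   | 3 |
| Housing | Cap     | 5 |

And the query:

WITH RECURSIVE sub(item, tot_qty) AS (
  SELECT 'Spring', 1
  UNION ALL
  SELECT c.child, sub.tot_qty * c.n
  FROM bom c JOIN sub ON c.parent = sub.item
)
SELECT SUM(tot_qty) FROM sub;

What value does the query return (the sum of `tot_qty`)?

Base: (Spring, tot_qty=1).
Iteration 1: components of {Spring} -> Base = 1*4 = 4.
Iteration 2: components of {Base} -> Housing = 4*4 = 16, Plate = 4*3 = 12.
Iteration 3: components of {Housing,Plate} -> Cap = 16*5 = 80, Panel = 16*3 = 48.
Iteration 4: no further components; recursion stops.
SUM(tot_qty) = 1 + 4 + 12 + 16 + 48 + 80 = 161.

161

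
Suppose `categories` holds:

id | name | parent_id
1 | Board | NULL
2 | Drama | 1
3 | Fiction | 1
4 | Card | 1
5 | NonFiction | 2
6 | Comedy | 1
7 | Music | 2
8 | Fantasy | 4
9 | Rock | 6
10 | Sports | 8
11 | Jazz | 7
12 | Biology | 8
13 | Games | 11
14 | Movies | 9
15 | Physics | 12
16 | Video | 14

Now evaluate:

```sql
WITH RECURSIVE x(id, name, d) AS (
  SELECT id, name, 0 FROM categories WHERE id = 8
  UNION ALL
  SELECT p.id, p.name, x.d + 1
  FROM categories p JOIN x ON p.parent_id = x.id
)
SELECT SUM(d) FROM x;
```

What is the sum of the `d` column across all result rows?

4

Base: id=8 (Fantasy) at d 0.
Iteration 1: rows with parent_id in {8} -> Sports (id 10, d 1), Biology (id 12, d 1).
Iteration 2: rows with parent_id in {10,12} -> Physics (id 15, d 2).
Iteration 3: no rows with parent_id in {15}; recursion stops.
SUM(d) = 0 + 1 + 1 + 2 = 4.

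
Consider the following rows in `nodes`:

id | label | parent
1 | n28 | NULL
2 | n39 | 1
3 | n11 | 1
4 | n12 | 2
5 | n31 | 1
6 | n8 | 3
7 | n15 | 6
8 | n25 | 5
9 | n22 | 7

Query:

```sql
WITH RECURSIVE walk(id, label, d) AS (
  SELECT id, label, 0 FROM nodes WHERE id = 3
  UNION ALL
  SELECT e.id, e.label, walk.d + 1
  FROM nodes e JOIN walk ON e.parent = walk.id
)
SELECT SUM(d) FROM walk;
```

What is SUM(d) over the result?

6

Base: id=3 (n11) at d 0.
Iteration 1: rows with parent in {3} -> n8 (id 6, d 1).
Iteration 2: rows with parent in {6} -> n15 (id 7, d 2).
Iteration 3: rows with parent in {7} -> n22 (id 9, d 3).
Iteration 4: no rows with parent in {9}; recursion stops.
SUM(d) = 0 + 1 + 2 + 3 = 6.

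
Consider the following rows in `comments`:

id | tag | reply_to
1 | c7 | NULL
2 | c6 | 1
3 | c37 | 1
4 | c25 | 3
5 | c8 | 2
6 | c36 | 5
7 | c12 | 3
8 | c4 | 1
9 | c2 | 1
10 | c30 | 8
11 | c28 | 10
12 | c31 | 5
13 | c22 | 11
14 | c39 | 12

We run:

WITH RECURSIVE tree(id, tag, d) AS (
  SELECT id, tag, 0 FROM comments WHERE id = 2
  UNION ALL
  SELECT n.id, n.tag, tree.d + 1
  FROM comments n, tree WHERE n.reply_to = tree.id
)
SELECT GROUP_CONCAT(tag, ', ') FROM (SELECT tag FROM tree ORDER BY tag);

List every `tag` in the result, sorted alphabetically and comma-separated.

c31, c36, c39, c6, c8

Base: id=2 (c6) at d 0.
Iteration 1: rows with reply_to in {2} -> c8 (id 5, d 1).
Iteration 2: rows with reply_to in {5} -> c36 (id 6, d 2), c31 (id 12, d 2).
Iteration 3: rows with reply_to in {6,12} -> c39 (id 14, d 3).
Iteration 4: no rows with reply_to in {14}; recursion stops.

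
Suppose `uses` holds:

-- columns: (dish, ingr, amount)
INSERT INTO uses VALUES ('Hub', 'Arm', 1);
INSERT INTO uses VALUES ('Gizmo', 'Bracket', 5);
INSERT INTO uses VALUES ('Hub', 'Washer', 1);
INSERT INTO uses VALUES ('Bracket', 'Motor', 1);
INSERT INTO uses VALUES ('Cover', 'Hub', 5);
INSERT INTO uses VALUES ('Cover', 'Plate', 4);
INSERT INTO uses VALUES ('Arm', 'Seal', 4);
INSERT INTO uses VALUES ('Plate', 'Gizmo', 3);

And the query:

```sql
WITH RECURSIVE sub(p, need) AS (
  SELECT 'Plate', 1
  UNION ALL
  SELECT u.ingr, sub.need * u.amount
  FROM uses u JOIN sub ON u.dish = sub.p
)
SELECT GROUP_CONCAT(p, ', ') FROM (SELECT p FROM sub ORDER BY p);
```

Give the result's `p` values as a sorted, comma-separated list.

Bracket, Gizmo, Motor, Plate

Base: (Plate, need=1).
Iteration 1: components of {Plate} -> Gizmo = 1*3 = 3.
Iteration 2: components of {Gizmo} -> Bracket = 3*5 = 15.
Iteration 3: components of {Bracket} -> Motor = 15*1 = 15.
Iteration 4: no further components; recursion stops.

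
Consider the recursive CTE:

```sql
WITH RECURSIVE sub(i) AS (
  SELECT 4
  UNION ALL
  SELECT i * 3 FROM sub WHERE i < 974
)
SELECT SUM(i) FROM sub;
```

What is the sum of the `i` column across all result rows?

4372

Base: i=4.
Iteration 1: 4 < 974 holds -> i = 4 * 3 = 12.
Iteration 2: 12 < 974 holds -> i = 12 * 3 = 36.
Iteration 3: 36 < 974 holds -> i = 36 * 3 = 108.
Iteration 4: 108 < 974 holds -> i = 108 * 3 = 324.
Iteration 5: 324 < 974 holds -> i = 324 * 3 = 972.
Iteration 6: 972 < 974 holds -> i = 972 * 3 = 2916.
Iteration 7: 2916 < 974 fails; recursion stops.
SUM(i) = 4 + 12 + 36 + 108 + 324 + 972 + 2916 = 4372.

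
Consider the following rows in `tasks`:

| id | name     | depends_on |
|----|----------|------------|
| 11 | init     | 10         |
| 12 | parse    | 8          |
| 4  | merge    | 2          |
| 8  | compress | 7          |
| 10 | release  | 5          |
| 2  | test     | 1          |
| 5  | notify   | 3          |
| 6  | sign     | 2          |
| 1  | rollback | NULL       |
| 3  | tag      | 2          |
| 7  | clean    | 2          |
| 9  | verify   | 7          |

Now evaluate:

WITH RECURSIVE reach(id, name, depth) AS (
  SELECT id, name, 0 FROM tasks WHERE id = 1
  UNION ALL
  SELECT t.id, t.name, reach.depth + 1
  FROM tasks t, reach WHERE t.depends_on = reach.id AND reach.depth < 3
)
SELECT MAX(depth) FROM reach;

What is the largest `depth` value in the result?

3

Base: id=1 (rollback) at depth 0.
Iteration 1: rows with depends_on in {1} -> test (id 2, depth 1).
Iteration 2: rows with depends_on in {2} -> tag (id 3, depth 2), merge (id 4, depth 2), sign (id 6, depth 2), clean (id 7, depth 2).
Iteration 3: rows with depends_on in {3,4,6,7} -> notify (id 5, depth 3), compress (id 8, depth 3), verify (id 9, depth 3).
Iteration 4: depth < 3 fails for all current rows; recursion stops.
depth values: 0, 1, 2, 2, 2, 2, 3, 3, 3; the maximum is 3.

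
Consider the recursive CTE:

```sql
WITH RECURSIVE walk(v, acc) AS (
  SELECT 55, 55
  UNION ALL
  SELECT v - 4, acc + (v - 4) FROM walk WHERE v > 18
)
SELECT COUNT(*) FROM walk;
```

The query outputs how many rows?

11

Base: v=55, acc=55.
Iteration 1: 55 > 18 holds -> v = 55 - 4 = 51, acc = 55 + 51 = 106.
Iteration 2: 51 > 18 holds -> v = 51 - 4 = 47, acc = 106 + 47 = 153.
Iteration 3: 47 > 18 holds -> v = 47 - 4 = 43, acc = 153 + 43 = 196.
Iteration 4: 43 > 18 holds -> v = 43 - 4 = 39, acc = 196 + 39 = 235.
Iteration 5: 39 > 18 holds -> v = 39 - 4 = 35, acc = 235 + 35 = 270.
Iteration 6: 35 > 18 holds -> v = 35 - 4 = 31, acc = 270 + 31 = 301.
Iteration 7: 31 > 18 holds -> v = 31 - 4 = 27, acc = 301 + 27 = 328.
Iteration 8: 27 > 18 holds -> v = 27 - 4 = 23, acc = 328 + 23 = 351.
Iteration 9: 23 > 18 holds -> v = 23 - 4 = 19, acc = 351 + 19 = 370.
Iteration 10: 19 > 18 holds -> v = 19 - 4 = 15, acc = 370 + 15 = 385.
Iteration 11: 15 > 18 fails; recursion stops.
Total rows emitted: 11.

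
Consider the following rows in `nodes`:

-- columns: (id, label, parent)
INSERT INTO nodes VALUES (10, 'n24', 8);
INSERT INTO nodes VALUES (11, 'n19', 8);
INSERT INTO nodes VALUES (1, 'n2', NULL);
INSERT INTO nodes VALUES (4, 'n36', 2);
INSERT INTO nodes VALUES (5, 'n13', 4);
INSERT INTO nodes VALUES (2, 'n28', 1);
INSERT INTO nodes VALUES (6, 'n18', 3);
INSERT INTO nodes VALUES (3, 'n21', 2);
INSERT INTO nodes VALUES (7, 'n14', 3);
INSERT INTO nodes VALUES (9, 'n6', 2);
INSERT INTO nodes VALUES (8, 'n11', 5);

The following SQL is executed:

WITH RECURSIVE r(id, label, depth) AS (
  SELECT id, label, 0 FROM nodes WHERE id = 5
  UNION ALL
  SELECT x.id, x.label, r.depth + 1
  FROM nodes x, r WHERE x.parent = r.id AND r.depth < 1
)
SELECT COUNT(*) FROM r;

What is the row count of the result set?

Base: id=5 (n13) at depth 0.
Iteration 1: rows with parent in {5} -> n11 (id 8, depth 1).
Iteration 2: depth < 1 fails for all current rows; recursion stops.
Total rows emitted: 2.

2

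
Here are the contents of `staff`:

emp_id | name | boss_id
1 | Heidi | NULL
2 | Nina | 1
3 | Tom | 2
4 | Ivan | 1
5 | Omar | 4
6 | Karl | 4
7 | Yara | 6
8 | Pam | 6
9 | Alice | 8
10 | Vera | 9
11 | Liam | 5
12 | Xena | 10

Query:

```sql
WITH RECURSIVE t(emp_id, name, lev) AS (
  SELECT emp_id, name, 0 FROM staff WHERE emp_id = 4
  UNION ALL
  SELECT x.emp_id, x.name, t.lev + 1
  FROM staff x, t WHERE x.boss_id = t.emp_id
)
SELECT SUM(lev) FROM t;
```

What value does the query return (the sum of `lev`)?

20

Base: emp_id=4 (Ivan) at lev 0.
Iteration 1: rows with boss_id in {4} -> Omar (id 5, lev 1), Karl (id 6, lev 1).
Iteration 2: rows with boss_id in {5,6} -> Yara (id 7, lev 2), Pam (id 8, lev 2), Liam (id 11, lev 2).
Iteration 3: rows with boss_id in {7,8,11} -> Alice (id 9, lev 3).
Iteration 4: rows with boss_id in {9} -> Vera (id 10, lev 4).
Iteration 5: rows with boss_id in {10} -> Xena (id 12, lev 5).
Iteration 6: no rows with boss_id in {12}; recursion stops.
SUM(lev) = 0 + 1 + 1 + 2 + 2 + 2 + 3 + 4 + 5 = 20.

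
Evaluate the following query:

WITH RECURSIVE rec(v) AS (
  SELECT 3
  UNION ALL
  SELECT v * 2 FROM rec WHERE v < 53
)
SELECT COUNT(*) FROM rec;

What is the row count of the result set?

Base: v=3.
Iteration 1: 3 < 53 holds -> v = 3 * 2 = 6.
Iteration 2: 6 < 53 holds -> v = 6 * 2 = 12.
Iteration 3: 12 < 53 holds -> v = 12 * 2 = 24.
Iteration 4: 24 < 53 holds -> v = 24 * 2 = 48.
Iteration 5: 48 < 53 holds -> v = 48 * 2 = 96.
Iteration 6: 96 < 53 fails; recursion stops.
Total rows emitted: 6.

6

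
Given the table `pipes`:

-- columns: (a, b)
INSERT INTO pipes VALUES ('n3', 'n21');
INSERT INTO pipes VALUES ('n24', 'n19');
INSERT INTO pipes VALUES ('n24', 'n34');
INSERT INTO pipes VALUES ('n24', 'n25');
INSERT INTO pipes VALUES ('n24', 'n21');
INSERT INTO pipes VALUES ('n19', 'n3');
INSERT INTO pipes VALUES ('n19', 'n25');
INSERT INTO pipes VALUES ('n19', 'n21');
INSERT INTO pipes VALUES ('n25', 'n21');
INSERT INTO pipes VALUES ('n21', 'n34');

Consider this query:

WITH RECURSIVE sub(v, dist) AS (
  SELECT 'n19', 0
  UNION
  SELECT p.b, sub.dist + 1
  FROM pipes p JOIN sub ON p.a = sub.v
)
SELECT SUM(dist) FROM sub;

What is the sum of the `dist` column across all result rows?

Base: (n19, dist=0).
Iteration 1: edges from {n19} -> (n21, dist=1), (n25, dist=1), (n3, dist=1).
Iteration 2: edges from {n21,n25,n3} -> (n21, dist=2), (n34, dist=2). [UNION drops 1 duplicate row(s)]
Iteration 3: edges from {n21,n34} -> (n34, dist=3).
Iteration 4: no outgoing edges from {n34}; recursion stops.
SUM(dist) = 0 + 1 + 1 + 1 + 2 + 2 + 3 = 10.

10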